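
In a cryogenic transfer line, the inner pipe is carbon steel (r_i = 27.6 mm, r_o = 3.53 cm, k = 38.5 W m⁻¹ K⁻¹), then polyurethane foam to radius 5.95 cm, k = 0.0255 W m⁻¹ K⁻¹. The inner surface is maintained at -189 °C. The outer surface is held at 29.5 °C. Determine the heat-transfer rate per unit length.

Series thermal resistances, inner to outer:
  R'_carbon steel = ln(0.0353/0.0276)/(2πk) = 0.2461/(2π·38.5) = 0.001017 m·K/W
  R'_polyurethane foam = ln(0.0595/0.0353)/(2πk) = 0.5221/(2π·0.0255) = 3.259 m·K/W
ΣR = 0.001017 + 3.259 = 3.260 m·K/W
Q' = ΔT/ΣR = (-189 °C − 29.5 °C)/3.260 = -67.0 W/m
(Negative Q' ⇒ heat flows inward; heat gain = 67.0 W/m.)

Q' = 67.0 W/m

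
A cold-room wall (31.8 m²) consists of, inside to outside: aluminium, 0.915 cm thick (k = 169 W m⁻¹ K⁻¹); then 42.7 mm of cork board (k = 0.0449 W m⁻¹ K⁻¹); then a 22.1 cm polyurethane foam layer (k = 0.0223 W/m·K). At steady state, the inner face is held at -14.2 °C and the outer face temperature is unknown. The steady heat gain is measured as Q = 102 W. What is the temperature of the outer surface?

T_out = 20.6 °C

Sum the resistances:
  R_aluminium = L/(kA) = 0.00915/(169·31.8) = 1.703×10^-6 K/W
  R_cork board = L/(kA) = 0.0427/(0.0449·31.8) = 0.02991 K/W
  R_polyurethane foam = L/(kA) = 0.221/(0.0223·31.8) = 0.3116 K/W
ΣR = 0.3416 K/W
ΔT = Q·ΣR = 102 × 0.3416 = 34.84 K
Heat flows inward, so T_out = T_in + ΔT = -14.2 + 34.84 = 20.6 °C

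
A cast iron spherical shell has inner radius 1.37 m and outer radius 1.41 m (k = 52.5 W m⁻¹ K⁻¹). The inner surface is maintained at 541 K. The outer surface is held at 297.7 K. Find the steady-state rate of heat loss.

Q = 7750 kW

Q = 4πk·ΔT/(1/r₁ − 1/r₂) = 4π × 52.5 × 243.3 / (1/1.37 − 1/1.41) = 7.75×10^6 W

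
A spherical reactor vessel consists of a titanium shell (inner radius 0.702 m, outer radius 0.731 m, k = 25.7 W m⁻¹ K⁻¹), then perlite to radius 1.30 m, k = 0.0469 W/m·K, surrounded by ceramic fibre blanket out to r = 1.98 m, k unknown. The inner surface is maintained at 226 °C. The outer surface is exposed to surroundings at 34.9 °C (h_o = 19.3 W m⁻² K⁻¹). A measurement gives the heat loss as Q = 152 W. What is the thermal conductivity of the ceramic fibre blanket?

ΣR = ΔT/Q = |226 − 34.9|/152 = 1.257 K/W
Known resistances:
  R_titanium = (1/0.702 − 1/0.731)/(4πk) = 0.05651/(4π·25.7) = 1.750×10^-4 K/W
  R_perlite = (1/0.731 − 1/1.30)/(4πk) = 0.5988/(4π·0.0469) = 1.016 K/W
  R_conv,out = 1/(4πr²h) = 1/(4π·1.98²·19.3) = 0.001052 K/W
R_ceramic fibre blanket = ΣR − ΣR_known = 1.257 − 1.017 = 0.2400 K/W
(1/r₁−1/r₂)/(4πk) = 0.2400 ⇒ k = 0.2642/(4π·0.2400) = 0.0876 W/m·K

k = 0.0876 W/m·K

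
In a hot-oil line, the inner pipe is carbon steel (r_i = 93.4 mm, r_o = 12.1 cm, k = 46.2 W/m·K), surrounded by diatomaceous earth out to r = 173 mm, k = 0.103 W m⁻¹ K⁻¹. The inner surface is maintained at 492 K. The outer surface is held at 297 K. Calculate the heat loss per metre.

Resistance network (inner→outer):
  R'_carbon steel = ln(0.121/0.0934)/(2πk) = 0.2589/(2π·46.2) = 8.919×10^-4 m·K/W
  R'_diatomaceous earth = ln(0.173/0.121)/(2πk) = 0.3575/(2π·0.103) = 0.5524 m·K/W
ΣR = 8.919×10^-4 + 0.5524 = 0.5533 m·K/W
Q' = ΔT/ΣR = (492 K − 297 K)/0.5533 = 352 W/m

Q' = 352 W/m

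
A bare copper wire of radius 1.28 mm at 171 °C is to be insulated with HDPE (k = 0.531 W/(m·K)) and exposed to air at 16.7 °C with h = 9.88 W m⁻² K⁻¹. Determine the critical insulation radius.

r_cr = 5.37 cm

For a cylinder, r_cr = k_ins/h = 0.531/9.88 = 0.0537 m = 5.37 cm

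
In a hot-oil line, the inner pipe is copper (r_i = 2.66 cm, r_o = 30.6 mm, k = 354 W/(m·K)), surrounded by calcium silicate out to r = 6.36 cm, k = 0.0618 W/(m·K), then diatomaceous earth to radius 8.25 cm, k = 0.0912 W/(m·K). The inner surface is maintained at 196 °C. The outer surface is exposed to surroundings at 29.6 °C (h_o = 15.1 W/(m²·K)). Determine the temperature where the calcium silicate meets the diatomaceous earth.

Series thermal resistances, inner to outer:
  R'_copper = ln(0.0306/0.0266)/(2πk) = 0.1401/(2π·354) = 6.298×10^-5 m·K/W
  R'_calcium silicate = ln(0.0636/0.0306)/(2πk) = 0.7316/(2π·0.0618) = 1.884 m·K/W
  R'_diatomaceous earth = ln(0.0825/0.0636)/(2πk) = 0.2602/(2π·0.0912) = 0.4541 m·K/W
  R'_conv,out = 1/(2πr h) = 1/(2π·0.0825·15.1) = 0.1278 m·K/W
ΣR = 6.298×10^-5 + 1.884 + 0.4541 + 0.1278 = 2.466 m·K/W
Q' = ΔT/ΣR = (196 °C − 29.6 °C)/2.466 = 67.48 W/m
From the inner boundary to the calcium silicate/diatomaceous earth interface, ΣR_partial = 1.884 m·K/W.
T_interface = T_in − Q'·ΣR_partial = 196 °C − (67.48)(1.884) = 68.9 °C

T = 68.9 °C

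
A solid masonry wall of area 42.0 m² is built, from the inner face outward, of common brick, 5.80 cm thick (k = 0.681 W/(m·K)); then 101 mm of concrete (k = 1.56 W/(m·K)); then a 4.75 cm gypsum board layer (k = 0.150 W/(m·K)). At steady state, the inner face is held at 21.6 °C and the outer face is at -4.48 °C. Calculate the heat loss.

Q = 2.35 kW

Series thermal resistances, inner to outer:
  R_common brick = L/(kA) = 0.0580/(0.681·42.0) = 0.002028 K/W
  R_concrete = L/(kA) = 0.101/(1.56·42.0) = 0.001542 K/W
  R_gypsum board = L/(kA) = 0.0475/(0.150·42.0) = 0.007540 K/W
ΣR = 0.002028 + 0.001542 + 0.007540 = 0.01111 K/W
Q = ΔT/ΣR = (21.6 °C − -4.48 °C)/0.01111 = 2350 W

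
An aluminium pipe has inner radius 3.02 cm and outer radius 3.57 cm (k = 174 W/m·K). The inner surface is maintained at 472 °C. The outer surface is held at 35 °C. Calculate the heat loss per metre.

Q' = 2.86×10^6 W/m

Q' = 2πk·ΔT/ln(r₂/r₁) = 2π × 174 × 437 / ln(0.0357/0.0302) = 2.86×10^6 W/m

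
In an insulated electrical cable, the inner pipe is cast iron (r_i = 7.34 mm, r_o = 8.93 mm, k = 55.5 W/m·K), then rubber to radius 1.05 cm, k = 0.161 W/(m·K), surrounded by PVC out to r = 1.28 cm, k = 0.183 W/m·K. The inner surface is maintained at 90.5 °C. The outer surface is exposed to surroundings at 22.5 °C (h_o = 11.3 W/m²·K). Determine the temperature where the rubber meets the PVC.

Series thermal resistances, inner to outer:
  R'_cast iron = ln(0.00893/0.00734)/(2πk) = 0.1961/(2π·55.5) = 5.623×10^-4 m·K/W
  R'_rubber = ln(0.0105/0.00893)/(2πk) = 0.1620/(2π·0.161) = 0.1601 m·K/W
  R'_PVC = ln(0.0128/0.0105)/(2πk) = 0.1981/(2π·0.183) = 0.1723 m·K/W
  R'_conv,out = 1/(2πr h) = 1/(2π·0.0128·11.3) = 1.100 m·K/W
ΣR = 5.623×10^-4 + 0.1601 + 0.1723 + 1.100 = 1.433 m·K/W
Q' = ΔT/ΣR = (90.5 °C − 22.5 °C)/1.433 = 47.45 W/m
From the inner boundary to the rubber/PVC interface, ΣR_partial = 0.1607 m·K/W.
T_interface = T_in − Q'·ΣR_partial = 90.5 °C − (47.45)(0.1607) = 82.9 °C

T = 82.9 °C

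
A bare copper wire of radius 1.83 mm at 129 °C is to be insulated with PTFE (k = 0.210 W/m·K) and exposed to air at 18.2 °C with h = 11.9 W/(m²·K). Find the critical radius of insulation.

r_cr = 1.76 cm

For a cylinder, r_cr = k_ins/h = 0.210/11.9 = 0.0176 m = 1.76 cm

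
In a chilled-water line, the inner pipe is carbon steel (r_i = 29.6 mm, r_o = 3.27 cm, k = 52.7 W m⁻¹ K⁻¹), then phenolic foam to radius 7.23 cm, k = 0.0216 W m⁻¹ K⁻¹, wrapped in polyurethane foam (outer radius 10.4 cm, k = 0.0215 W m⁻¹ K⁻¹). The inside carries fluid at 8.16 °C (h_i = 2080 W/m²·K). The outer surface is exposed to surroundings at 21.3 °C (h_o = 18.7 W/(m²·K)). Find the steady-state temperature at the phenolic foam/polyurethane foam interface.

Resistance network (inner→outer):
  R'_conv,in = 1/(2πr h) = 1/(2π·0.0296·2080) = 0.002585 m·K/W
  R'_carbon steel = ln(0.0327/0.0296)/(2πk) = 0.09960/(2π·52.7) = 3.008×10^-4 m·K/W
  R'_phenolic foam = ln(0.0723/0.0327)/(2πk) = 0.7934/(2π·0.0216) = 5.846 m·K/W
  R'_polyurethane foam = ln(0.104/0.0723)/(2πk) = 0.3636/(2π·0.0215) = 2.691 m·K/W
  R'_conv,out = 1/(2πr h) = 1/(2π·0.104·18.7) = 0.08184 m·K/W
ΣR = 0.002585 + 3.008×10^-4 + 5.846 + 2.691 + 0.08184 = 8.622 m·K/W
Q' = ΔT/ΣR = (8.16 °C − 21.3 °C)/8.622 = -1.524 W/m
From the inner boundary to the phenolic foam/polyurethane foam interface, ΣR_partial = 5.849 m·K/W.
T_interface = T_in − Q'·ΣR_partial = 8.16 °C − (-1.524)(5.849) = 17.1 °C

T = 17.1 °C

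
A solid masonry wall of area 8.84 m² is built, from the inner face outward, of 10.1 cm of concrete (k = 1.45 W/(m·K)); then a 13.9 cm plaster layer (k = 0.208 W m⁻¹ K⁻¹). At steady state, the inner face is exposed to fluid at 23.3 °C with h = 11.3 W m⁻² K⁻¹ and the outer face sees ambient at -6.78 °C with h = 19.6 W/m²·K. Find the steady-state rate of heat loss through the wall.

Q = 303 W

Resistance network (inner→outer):
  R_conv,in = 1/(hA) = 1/(11.3·8.84) = 0.01001 K/W
  R_concrete = L/(kA) = 0.101/(1.45·8.84) = 0.007880 K/W
  R_plaster = L/(kA) = 0.139/(0.208·8.84) = 0.07560 K/W
  R_conv,out = 1/(hA) = 1/(19.6·8.84) = 0.005772 K/W
ΣR = 0.01001 + 0.007880 + 0.07560 + 0.005772 = 0.09926 K/W
Q = ΔT/ΣR = (23.3 °C − -6.78 °C)/0.09926 = 303 W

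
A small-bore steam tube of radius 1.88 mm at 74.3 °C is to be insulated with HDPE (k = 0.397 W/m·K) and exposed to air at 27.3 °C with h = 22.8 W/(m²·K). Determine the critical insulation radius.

r_cr = 1.74 cm

For a cylinder, r_cr = k_ins/h = 0.397/22.8 = 0.0174 m = 1.74 cm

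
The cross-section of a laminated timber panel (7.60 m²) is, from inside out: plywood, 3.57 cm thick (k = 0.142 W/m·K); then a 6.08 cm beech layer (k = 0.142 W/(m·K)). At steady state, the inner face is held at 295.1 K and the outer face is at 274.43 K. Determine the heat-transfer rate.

Resistance network (inner→outer):
  R_plywood = L/(kA) = 0.0357/(0.142·7.60) = 0.03308 K/W
  R_beech = L/(kA) = 0.0608/(0.142·7.60) = 0.05634 K/W
ΣR = 0.03308 + 0.05634 = 0.08942 K/W
Q = ΔT/ΣR = (295.1 K − 274.43 K)/0.08942 = 231 W

Q = 231 W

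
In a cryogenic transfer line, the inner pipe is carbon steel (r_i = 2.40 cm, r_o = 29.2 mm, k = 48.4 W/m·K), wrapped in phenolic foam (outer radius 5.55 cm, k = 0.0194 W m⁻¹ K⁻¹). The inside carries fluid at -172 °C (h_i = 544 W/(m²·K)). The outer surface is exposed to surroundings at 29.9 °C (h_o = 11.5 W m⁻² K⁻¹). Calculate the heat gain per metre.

Series thermal resistances, inner to outer:
  R'_conv,in = 1/(2πr h) = 1/(2π·0.0240·544) = 0.01219 m·K/W
  R'_carbon steel = ln(0.0292/0.0240)/(2πk) = 0.1961/(2π·48.4) = 6.449×10^-4 m·K/W
  R'_phenolic foam = ln(0.0555/0.0292)/(2πk) = 0.6422/(2π·0.0194) = 5.269 m·K/W
  R'_conv,out = 1/(2πr h) = 1/(2π·0.0555·11.5) = 0.2494 m·K/W
ΣR = 0.01219 + 6.449×10^-4 + 5.269 + 0.2494 = 5.531 m·K/W
Q' = ΔT/ΣR = (-172 °C − 29.9 °C)/5.531 = -36.5 W/m
(Negative Q' ⇒ heat flows inward; heat gain = 36.5 W/m.)

Q' = 36.5 W/m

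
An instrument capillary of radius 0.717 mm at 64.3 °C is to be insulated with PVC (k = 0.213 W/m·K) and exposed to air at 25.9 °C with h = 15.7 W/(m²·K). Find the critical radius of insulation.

For a cylinder, r_cr = k_ins/h = 0.213/15.7 = 0.0136 m = 1.36 cm

r_cr = 1.36 cm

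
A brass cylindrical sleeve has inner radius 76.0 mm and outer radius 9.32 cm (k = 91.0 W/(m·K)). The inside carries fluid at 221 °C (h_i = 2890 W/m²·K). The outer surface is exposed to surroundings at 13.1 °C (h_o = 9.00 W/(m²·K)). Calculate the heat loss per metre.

Q' = 1090 W/m

Series thermal resistances, inner to outer:
  R'_conv,in = 1/(2πr h) = 1/(2π·0.0760·2890) = 7.246×10^-4 m·K/W
  R'_brass = ln(0.0932/0.0760)/(2πk) = 0.2040/(2π·91.0) = 3.568×10^-4 m·K/W
  R'_conv,out = 1/(2πr h) = 1/(2π·0.0932·9.00) = 0.1897 m·K/W
ΣR = 7.246×10^-4 + 3.568×10^-4 + 0.1897 = 0.1908 m·K/W
Q' = ΔT/ΣR = (221 °C − 13.1 °C)/0.1908 = 1090 W/m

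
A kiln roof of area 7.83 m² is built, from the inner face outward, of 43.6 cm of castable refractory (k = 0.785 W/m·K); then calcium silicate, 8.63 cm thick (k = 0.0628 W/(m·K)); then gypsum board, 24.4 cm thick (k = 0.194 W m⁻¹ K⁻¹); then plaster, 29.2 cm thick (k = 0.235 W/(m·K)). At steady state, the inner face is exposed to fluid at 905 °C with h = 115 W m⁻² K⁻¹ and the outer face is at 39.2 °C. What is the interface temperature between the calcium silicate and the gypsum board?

Resistance network (inner→outer):
  R_conv,in = 1/(hA) = 1/(115·7.83) = 0.001111 K/W
  R_castable refractory = L/(kA) = 0.436/(0.785·7.83) = 0.07093 K/W
  R_calcium silicate = L/(kA) = 0.0863/(0.0628·7.83) = 0.1755 K/W
  R_gypsum board = L/(kA) = 0.244/(0.194·7.83) = 0.1606 K/W
  R_plaster = L/(kA) = 0.292/(0.235·7.83) = 0.1587 K/W
ΣR = 0.001111 + 0.07093 + 0.1755 + 0.1606 + 0.1587 = 0.5668 K/W
Q = ΔT/ΣR = (905 °C − 39.2 °C)/0.5668 = 1528 W
From the inner boundary to the calcium silicate/gypsum board interface, ΣR_partial = 0.2475 K/W.
T_interface = T_in − Q·ΣR_partial = 905 °C − (1528)(0.2475) = 527 °C

T = 527 °C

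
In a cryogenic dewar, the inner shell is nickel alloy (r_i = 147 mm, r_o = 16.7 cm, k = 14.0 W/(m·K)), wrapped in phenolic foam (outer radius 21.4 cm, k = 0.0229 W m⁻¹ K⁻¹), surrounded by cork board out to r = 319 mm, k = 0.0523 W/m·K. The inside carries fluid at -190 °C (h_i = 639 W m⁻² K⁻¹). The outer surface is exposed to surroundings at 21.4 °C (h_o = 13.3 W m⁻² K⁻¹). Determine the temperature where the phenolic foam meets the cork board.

T = -51.3 °C

Treat each layer as a resistance in series:
  R_conv,in = 1/(4πr²h) = 1/(4π·0.147²·639) = 0.005763 K/W
  R_nickel alloy = (1/0.147 − 1/0.167)/(4πk) = 0.8147/(4π·14.0) = 0.004631 K/W
  R_phenolic foam = (1/0.167 − 1/0.214)/(4πk) = 1.315/(4π·0.0229) = 4.570 K/W
  R_cork board = (1/0.214 − 1/0.319)/(4πk) = 1.538/(4π·0.0523) = 2.340 K/W
  R_conv,out = 1/(4πr²h) = 1/(4π·0.319²·13.3) = 0.05880 K/W
ΣR = 0.005763 + 0.004631 + 4.570 + 2.340 + 0.05880 = 6.979 K/W
Q = ΔT/ΣR = (-190 °C − 21.4 °C)/6.979 = -30.29 W
From the inner boundary to the phenolic foam/cork board interface, ΣR_partial = 4.580 K/W.
T_interface = T_in − Q·ΣR_partial = -190 °C − (-30.29)(4.580) = -51.3 °C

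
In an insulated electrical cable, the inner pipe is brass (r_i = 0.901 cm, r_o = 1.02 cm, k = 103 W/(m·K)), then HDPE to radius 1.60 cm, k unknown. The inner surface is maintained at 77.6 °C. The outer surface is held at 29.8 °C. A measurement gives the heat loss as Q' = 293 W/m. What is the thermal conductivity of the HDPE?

k = 0.440 W/m·K

ΣR = ΔT/Q' = |77.6 − 29.8|/293 = 0.1631 m·K/W
Known resistances:
  R'_brass = ln(0.0102/0.00901)/(2πk) = 0.1241/(2π·103) = 1.917×10^-4 m·K/W
R_HDPE = ΣR − ΣR_known = 0.1631 − 1.917×10^-4 = 0.1629 m·K/W
ln(r₂/r₁)/(2πk) = 0.1629 ⇒ k = 0.4502/(2π·0.1629) = 0.440 W/m·K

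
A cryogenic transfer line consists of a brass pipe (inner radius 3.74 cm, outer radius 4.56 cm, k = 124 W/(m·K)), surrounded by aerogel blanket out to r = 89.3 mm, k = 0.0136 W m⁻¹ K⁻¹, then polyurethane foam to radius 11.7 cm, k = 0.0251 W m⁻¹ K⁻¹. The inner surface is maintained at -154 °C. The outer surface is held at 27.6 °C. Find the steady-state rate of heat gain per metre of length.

Q' = 19.0 W/m

Treat each layer as a resistance in series:
  R'_brass = ln(0.0456/0.0374)/(2πk) = 0.1982/(2π·124) = 2.544×10^-4 m·K/W
  R'_aerogel blanket = ln(0.0893/0.0456)/(2πk) = 0.6721/(2π·0.0136) = 7.865 m·K/W
  R'_polyurethane foam = ln(0.117/0.0893)/(2πk) = 0.2702/(2π·0.0251) = 1.713 m·K/W
ΣR = 2.544×10^-4 + 7.865 + 1.713 = 9.578 m·K/W
Q' = ΔT/ΣR = (-154 °C − 27.6 °C)/9.578 = -19.0 W/m
(Negative Q' ⇒ heat flows inward; heat gain = 19.0 W/m.)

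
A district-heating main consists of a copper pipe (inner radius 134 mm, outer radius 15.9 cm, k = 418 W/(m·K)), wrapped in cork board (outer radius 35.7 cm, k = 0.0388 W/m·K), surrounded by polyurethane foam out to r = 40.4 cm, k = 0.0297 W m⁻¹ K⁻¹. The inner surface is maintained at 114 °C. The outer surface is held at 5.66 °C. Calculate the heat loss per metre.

Resistance network (inner→outer):
  R'_copper = ln(0.159/0.134)/(2πk) = 0.1711/(2π·418) = 6.513×10^-5 m·K/W
  R'_cork board = ln(0.357/0.159)/(2πk) = 0.8088/(2π·0.0388) = 3.318 m·K/W
  R'_polyurethane foam = ln(0.404/0.357)/(2πk) = 0.1237/(2π·0.0297) = 0.6628 m·K/W
ΣR = 6.513×10^-5 + 3.318 + 0.6628 = 3.981 m·K/W
Q' = ΔT/ΣR = (114 °C − 5.66 °C)/3.981 = 27.2 W/m

Q' = 27.2 W/m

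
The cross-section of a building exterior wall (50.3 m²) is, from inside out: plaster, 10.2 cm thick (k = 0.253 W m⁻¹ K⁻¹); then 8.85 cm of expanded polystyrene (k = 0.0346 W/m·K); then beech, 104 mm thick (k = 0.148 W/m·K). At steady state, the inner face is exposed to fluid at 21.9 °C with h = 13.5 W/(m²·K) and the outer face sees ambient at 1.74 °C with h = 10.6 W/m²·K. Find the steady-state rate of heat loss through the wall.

Resistance network (inner→outer):
  R_conv,in = 1/(hA) = 1/(13.5·50.3) = 0.001473 K/W
  R_plaster = L/(kA) = 0.102/(0.253·50.3) = 0.008015 K/W
  R_expanded polystyrene = L/(kA) = 0.0885/(0.0346·50.3) = 0.05085 K/W
  R_beech = L/(kA) = 0.104/(0.148·50.3) = 0.01397 K/W
  R_conv,out = 1/(hA) = 1/(10.6·50.3) = 0.001876 K/W
ΣR = 0.001473 + 0.008015 + 0.05085 + 0.01397 + 0.001876 = 0.07618 K/W
Q = ΔT/ΣR = (21.9 °C − 1.74 °C)/0.07618 = 265 W

Q = 265 W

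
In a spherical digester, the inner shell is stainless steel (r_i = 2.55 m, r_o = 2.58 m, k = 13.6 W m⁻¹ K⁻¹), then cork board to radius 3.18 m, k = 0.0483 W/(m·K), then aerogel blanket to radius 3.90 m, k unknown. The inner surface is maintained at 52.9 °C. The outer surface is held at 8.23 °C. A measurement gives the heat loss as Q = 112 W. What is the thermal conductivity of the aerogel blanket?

ΣR = ΔT/Q = |52.9 − 8.23|/112 = 0.3988 K/W
Known resistances:
  R_stainless steel = (1/2.55 − 1/2.58)/(4πk) = 0.004560/(4π·13.6) = 2.668×10^-5 K/W
  R_cork board = (1/2.58 − 1/3.18)/(4πk) = 0.07313/(4π·0.0483) = 0.1205 K/W
R_aerogel blanket = ΣR − ΣR_known = 0.3988 − 0.1205 = 0.2783 K/W
(1/r₁−1/r₂)/(4πk) = 0.2783 ⇒ k = 0.05806/(4π·0.2783) = 0.0166 W/m·K

k = 0.0166 W/m·K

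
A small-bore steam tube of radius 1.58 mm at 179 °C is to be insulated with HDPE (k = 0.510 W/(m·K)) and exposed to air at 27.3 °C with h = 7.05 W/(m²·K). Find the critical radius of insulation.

For a cylinder, r_cr = k_ins/h = 0.510/7.05 = 0.0723 m = 7.23 cm

r_cr = 7.23 cm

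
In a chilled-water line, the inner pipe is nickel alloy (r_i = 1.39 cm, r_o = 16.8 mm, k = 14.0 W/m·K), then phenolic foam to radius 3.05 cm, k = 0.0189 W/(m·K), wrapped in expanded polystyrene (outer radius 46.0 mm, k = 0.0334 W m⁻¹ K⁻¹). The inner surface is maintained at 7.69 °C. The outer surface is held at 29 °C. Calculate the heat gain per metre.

Series thermal resistances, inner to outer:
  R'_nickel alloy = ln(0.0168/0.0139)/(2πk) = 0.1895/(2π·14.0) = 0.002154 m·K/W
  R'_phenolic foam = ln(0.0305/0.0168)/(2πk) = 0.5963/(2π·0.0189) = 5.022 m·K/W
  R'_expanded polystyrene = ln(0.0460/0.0305)/(2πk) = 0.4109/(2π·0.0334) = 1.958 m·K/W
ΣR = 0.002154 + 5.022 + 1.958 = 6.982 m·K/W
Q' = ΔT/ΣR = (7.69 °C − 29 °C)/6.982 = -3.05 W/m
(Negative Q' ⇒ heat flows inward; heat gain = 3.05 W/m.)

Q' = 3.05 W/m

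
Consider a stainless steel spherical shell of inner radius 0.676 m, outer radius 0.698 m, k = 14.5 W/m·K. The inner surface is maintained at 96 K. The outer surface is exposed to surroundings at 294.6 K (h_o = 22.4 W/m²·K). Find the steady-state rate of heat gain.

Q = 26300 W

Resistance network (inner→outer):
  R_stainless steel = (1/0.676 − 1/0.698)/(4πk) = 0.04663/(4π·14.5) = 2.559×10^-4 K/W
  R_conv,out = 1/(4πr²h) = 1/(4π·0.698²·22.4) = 0.007292 K/W
ΣR = 2.559×10^-4 + 0.007292 = 0.007548 K/W
Q = ΔT/ΣR = (96 K − 294.6 K)/0.007548 = -26300 W
(Negative Q ⇒ heat flows inward; heat gain = 26300 W.)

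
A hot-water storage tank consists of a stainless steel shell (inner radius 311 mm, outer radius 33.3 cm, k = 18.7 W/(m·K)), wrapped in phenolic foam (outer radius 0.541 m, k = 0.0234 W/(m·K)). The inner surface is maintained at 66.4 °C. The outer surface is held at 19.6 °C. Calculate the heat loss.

Resistance network (inner→outer):
  R_stainless steel = (1/0.311 − 1/0.333)/(4πk) = 0.2124/(4π·18.7) = 9.040×10^-4 K/W
  R_phenolic foam = (1/0.333 − 1/0.541)/(4πk) = 1.155/(4π·0.0234) = 3.926 K/W
ΣR = 9.040×10^-4 + 3.926 = 3.927 K/W
Q = ΔT/ΣR = (66.4 °C − 19.6 °C)/3.927 = 11.9 W

Q = 11.9 W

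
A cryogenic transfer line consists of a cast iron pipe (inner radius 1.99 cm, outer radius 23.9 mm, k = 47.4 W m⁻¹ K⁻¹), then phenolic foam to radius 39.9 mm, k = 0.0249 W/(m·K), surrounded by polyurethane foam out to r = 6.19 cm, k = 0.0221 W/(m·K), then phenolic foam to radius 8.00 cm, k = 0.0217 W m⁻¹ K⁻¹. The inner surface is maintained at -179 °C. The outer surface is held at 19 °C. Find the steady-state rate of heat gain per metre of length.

Resistance network (inner→outer):
  R'_cast iron = ln(0.0239/0.0199)/(2πk) = 0.1832/(2π·47.4) = 6.150×10^-4 m·K/W
  R'_phenolic foam = ln(0.0399/0.0239)/(2πk) = 0.5125/(2π·0.0249) = 3.276 m·K/W
  R'_polyurethane foam = ln(0.0619/0.0399)/(2πk) = 0.4391/(2π·0.0221) = 3.163 m·K/W
  R'_phenolic foam = ln(0.0800/0.0619)/(2πk) = 0.2565/(2π·0.0217) = 1.881 m·K/W
ΣR = 6.150×10^-4 + 3.276 + 3.163 + 1.881 = 8.321 m·K/W
Q' = ΔT/ΣR = (-179 °C − 19 °C)/8.321 = -23.8 W/m
(Negative Q' ⇒ heat flows inward; heat gain = 23.8 W/m.)

Q' = 23.8 W/m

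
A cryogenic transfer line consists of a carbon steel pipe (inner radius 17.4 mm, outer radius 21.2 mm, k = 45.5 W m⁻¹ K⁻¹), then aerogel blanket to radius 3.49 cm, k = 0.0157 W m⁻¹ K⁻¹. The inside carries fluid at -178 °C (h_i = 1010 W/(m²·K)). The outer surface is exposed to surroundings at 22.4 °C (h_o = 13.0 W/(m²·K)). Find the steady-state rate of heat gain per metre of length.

Resistance network (inner→outer):
  R'_conv,in = 1/(2πr h) = 1/(2π·0.0174·1010) = 0.009056 m·K/W
  R'_carbon steel = ln(0.0212/0.0174)/(2πk) = 0.1975/(2π·45.5) = 6.909×10^-4 m·K/W
  R'_aerogel blanket = ln(0.0349/0.0212)/(2πk) = 0.4985/(2π·0.0157) = 5.053 m·K/W
  R'_conv,out = 1/(2πr h) = 1/(2π·0.0349·13.0) = 0.3508 m·K/W
ΣR = 0.009056 + 6.909×10^-4 + 5.053 + 0.3508 = 5.414 m·K/W
Q' = ΔT/ΣR = (-178 °C − 22.4 °C)/5.414 = -37.0 W/m
(Negative Q' ⇒ heat flows inward; heat gain = 37.0 W/m.)

Q' = 37.0 W/m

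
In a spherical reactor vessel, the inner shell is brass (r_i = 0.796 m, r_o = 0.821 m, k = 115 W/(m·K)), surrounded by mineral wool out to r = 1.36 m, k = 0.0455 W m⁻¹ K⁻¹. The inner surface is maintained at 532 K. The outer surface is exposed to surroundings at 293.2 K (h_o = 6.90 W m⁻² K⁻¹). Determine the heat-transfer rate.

Resistance network (inner→outer):
  R_brass = (1/0.796 − 1/0.821)/(4πk) = 0.03825/(4π·115) = 2.647×10^-5 K/W
  R_mineral wool = (1/0.821 − 1/1.36)/(4πk) = 0.4827/(4π·0.0455) = 0.8443 K/W
  R_conv,out = 1/(4πr²h) = 1/(4π·1.36²·6.90) = 0.006235 K/W
ΣR = 2.647×10^-5 + 0.8443 + 0.006235 = 0.8506 K/W
Q = ΔT/ΣR = (532 K − 293.2 K)/0.8506 = 281 W

Q = 281 W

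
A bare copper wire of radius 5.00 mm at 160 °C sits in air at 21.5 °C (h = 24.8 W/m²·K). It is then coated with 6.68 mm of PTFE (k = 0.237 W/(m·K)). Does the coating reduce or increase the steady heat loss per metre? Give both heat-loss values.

Critical radius for a cylinder: r_cr = k/h = 0.00956 m = 0.956 cm.
Outer radius after coating: r₂ = 0.00500 + 0.00668 = 0.01168 m.
r₁ < r_cr < r₂: heat loss rises to a maximum at r_cr then falls. Whether the coating helps depends on whether Q(r₂) has dropped back below Q(r₁).
Bare: R = 1/(2πr₁h) = 1.284 m·K/W; Q = 138.5/1.284 = 108 W/m.
Coated: R = R_cond + R_conv = 1.119 m·K/W; Q = 138.5/1.119 = 124 W/m.

increases: 108 → 124 W/m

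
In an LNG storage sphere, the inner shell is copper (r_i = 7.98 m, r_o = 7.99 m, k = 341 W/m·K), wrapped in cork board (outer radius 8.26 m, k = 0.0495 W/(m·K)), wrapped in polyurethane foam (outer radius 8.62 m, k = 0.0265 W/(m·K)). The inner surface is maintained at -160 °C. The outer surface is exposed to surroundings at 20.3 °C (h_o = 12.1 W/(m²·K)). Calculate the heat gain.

Q = 8.25 kW

Series thermal resistances, inner to outer:
  R_copper = (1/7.98 − 1/7.99)/(4πk) = 1.568×10^-4/(4π·341) = 3.660×10^-8 K/W
  R_cork board = (1/7.99 − 1/8.26)/(4πk) = 0.004091/(4π·0.0495) = 0.006577 K/W
  R_polyurethane foam = (1/8.26 − 1/8.62)/(4πk) = 0.005056/(4π·0.0265) = 0.01518 K/W
  R_conv,out = 1/(4πr²h) = 1/(4π·8.62²·12.1) = 8.851×10^-5 K/W
ΣR = 3.660×10^-8 + 0.006577 + 0.01518 + 8.851×10^-5 = 0.02185 K/W
Q = ΔT/ΣR = (-160 °C − 20.3 °C)/0.02185 = -8250 W
(Negative Q ⇒ heat flows inward; heat gain = 8250 W.)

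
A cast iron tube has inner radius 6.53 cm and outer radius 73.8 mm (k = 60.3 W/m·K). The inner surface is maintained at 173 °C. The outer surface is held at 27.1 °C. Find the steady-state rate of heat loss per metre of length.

Q' = 452 kW/m

Q' = 2πk·ΔT/ln(r₂/r₁) = 2π × 60.3 × 145.9 / ln(0.0738/0.0653) = 4.52×10^5 W/m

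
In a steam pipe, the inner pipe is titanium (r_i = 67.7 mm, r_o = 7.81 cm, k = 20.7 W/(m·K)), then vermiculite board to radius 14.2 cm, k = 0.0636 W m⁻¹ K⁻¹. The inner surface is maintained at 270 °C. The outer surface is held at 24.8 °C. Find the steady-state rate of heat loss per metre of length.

Q' = 164 W/m

Resistance network (inner→outer):
  R'_titanium = ln(0.0781/0.0677)/(2πk) = 0.1429/(2π·20.7) = 0.001099 m·K/W
  R'_vermiculite board = ln(0.142/0.0781)/(2πk) = 0.5978/(2π·0.0636) = 1.496 m·K/W
ΣR = 0.001099 + 1.496 = 1.497 m·K/W
Q' = ΔT/ΣR = (270 °C − 24.8 °C)/1.497 = 164 W/m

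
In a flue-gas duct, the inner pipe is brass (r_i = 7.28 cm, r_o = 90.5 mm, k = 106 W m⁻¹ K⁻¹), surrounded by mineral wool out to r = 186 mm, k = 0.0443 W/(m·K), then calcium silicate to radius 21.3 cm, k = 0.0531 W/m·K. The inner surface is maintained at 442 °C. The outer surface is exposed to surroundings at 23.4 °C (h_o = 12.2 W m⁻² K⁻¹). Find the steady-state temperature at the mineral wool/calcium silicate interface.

Treat each layer as a resistance in series:
  R'_brass = ln(0.0905/0.0728)/(2πk) = 0.2176/(2π·106) = 3.268×10^-4 m·K/W
  R'_mineral wool = ln(0.186/0.0905)/(2πk) = 0.7204/(2π·0.0443) = 2.588 m·K/W
  R'_calcium silicate = ln(0.213/0.186)/(2πk) = 0.1355/(2π·0.0531) = 0.4063 m·K/W
  R'_conv,out = 1/(2πr h) = 1/(2π·0.213·12.2) = 0.06125 m·K/W
ΣR = 3.268×10^-4 + 2.588 + 0.4063 + 0.06125 = 3.056 m·K/W
Q' = ΔT/ΣR = (442 °C − 23.4 °C)/3.056 = 137.0 W/m
From the inner boundary to the mineral wool/calcium silicate interface, ΣR_partial = 2.588 m·K/W.
T_interface = T_in − Q'·ΣR_partial = 442 °C − (137.0)(2.588) = 87.4 °C

T = 87.4 °C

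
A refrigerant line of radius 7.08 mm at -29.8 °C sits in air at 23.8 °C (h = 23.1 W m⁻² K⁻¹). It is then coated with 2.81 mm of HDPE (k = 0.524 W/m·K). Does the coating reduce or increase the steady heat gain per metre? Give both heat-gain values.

Critical radius for a cylinder: r_cr = k/h = 0.0227 m = 2.27 cm.
Outer radius after coating: r₂ = 0.00708 + 0.00281 = 0.00989 m.
Since r₁ < r_cr and r₂ ≤ r_cr, the coating moves toward the maximum at r_cr — heat gain rises.
Bare: R = 1/(2πr₁h) = 0.9731 m·K/W; Q = 53.6/0.9731 = 55.1 W/m.
Coated: R = R_cond + R_conv = 0.7982 m·K/W; Q = 53.6/0.7982 = 67.2 W/m.

increases: 55.1 → 67.2 W/m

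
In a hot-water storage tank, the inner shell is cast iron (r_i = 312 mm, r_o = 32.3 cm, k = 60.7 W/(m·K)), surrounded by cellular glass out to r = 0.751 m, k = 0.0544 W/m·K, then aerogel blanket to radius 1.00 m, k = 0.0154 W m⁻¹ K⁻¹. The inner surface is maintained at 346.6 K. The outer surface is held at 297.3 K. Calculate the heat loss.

Resistance network (inner→outer):
  R_cast iron = (1/0.312 − 1/0.323)/(4πk) = 0.1092/(4π·60.7) = 1.431×10^-4 K/W
  R_cellular glass = (1/0.323 − 1/0.751)/(4πk) = 1.764/(4π·0.0544) = 2.581 K/W
  R_aerogel blanket = (1/0.751 − 1/1.00)/(4πk) = 0.3316/(4π·0.0154) = 1.713 K/W
ΣR = 1.431×10^-4 + 2.581 + 1.713 = 4.294 K/W
Q = ΔT/ΣR = (346.6 K − 297.3 K)/4.294 = 11.5 W

Q = 11.5 W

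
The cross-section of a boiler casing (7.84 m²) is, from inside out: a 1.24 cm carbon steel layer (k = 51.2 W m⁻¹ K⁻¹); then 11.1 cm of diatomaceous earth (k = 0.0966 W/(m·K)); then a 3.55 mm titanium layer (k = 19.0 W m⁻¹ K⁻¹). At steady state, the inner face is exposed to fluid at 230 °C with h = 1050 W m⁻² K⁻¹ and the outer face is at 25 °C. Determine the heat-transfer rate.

Treat each layer as a resistance in series:
  R_conv,in = 1/(hA) = 1/(1050·7.84) = 1.215×10^-4 K/W
  R_carbon steel = L/(kA) = 0.0124/(51.2·7.84) = 3.089×10^-5 K/W
  R_diatomaceous earth = L/(kA) = 0.111/(0.0966·7.84) = 0.1466 K/W
  R_titanium = L/(kA) = 0.00355/(19.0·7.84) = 2.383×10^-5 K/W
ΣR = 1.215×10^-4 + 3.089×10^-5 + 0.1466 + 2.383×10^-5 = 0.1468 K/W
Q = ΔT/ΣR = (230 °C − 25 °C)/0.1468 = 1400 W

Q = 1400 W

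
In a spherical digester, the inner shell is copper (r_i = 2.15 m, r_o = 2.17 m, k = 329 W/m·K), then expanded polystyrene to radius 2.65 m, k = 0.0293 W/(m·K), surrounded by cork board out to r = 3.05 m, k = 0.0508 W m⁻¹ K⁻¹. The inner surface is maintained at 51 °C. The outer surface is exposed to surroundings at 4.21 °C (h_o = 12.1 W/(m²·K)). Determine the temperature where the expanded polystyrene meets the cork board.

T = 16.2 °C

Series thermal resistances, inner to outer:
  R_copper = (1/2.15 − 1/2.17)/(4πk) = 0.004287/(4π·329) = 1.037×10^-6 K/W
  R_expanded polystyrene = (1/2.17 − 1/2.65)/(4πk) = 0.08347/(4π·0.0293) = 0.2267 K/W
  R_cork board = (1/2.65 − 1/3.05)/(4πk) = 0.04949/(4π·0.0508) = 0.07752 K/W
  R_conv,out = 1/(4πr²h) = 1/(4π·3.05²·12.1) = 7.070×10^-4 K/W
ΣR = 1.037×10^-6 + 0.2267 + 0.07752 + 7.070×10^-4 = 0.3049 K/W
Q = ΔT/ΣR = (51 °C − 4.21 °C)/0.3049 = 153.5 W
From the inner boundary to the expanded polystyrene/cork board interface, ΣR_partial = 0.2267 K/W.
T_interface = T_in − Q·ΣR_partial = 51 °C − (153.5)(0.2267) = 16.2 °C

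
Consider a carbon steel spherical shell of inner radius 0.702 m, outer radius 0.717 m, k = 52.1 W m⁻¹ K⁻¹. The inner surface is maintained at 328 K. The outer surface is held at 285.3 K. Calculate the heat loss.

Q = 4πk·ΔT/(1/r₁ − 1/r₂) = 4π × 52.1 × 42.7 / (1/0.702 − 1/0.717) = 9.38×10^5 W

Q = 938 kW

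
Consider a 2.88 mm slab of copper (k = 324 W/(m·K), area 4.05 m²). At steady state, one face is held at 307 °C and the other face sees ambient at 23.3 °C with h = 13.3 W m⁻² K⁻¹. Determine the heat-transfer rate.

Treat each layer as a resistance in series:
  R_copper = L/(kA) = 0.00288/(324·4.05) = 2.195×10^-6 K/W
  R_conv,out = 1/(hA) = 1/(13.3·4.05) = 0.01856 K/W
ΣR = 2.195×10^-6 + 0.01856 = 0.01856 K/W
Q = ΔT/ΣR = (307 °C − 23.3 °C)/0.01856 = 15300 W

Q = 15.3 kW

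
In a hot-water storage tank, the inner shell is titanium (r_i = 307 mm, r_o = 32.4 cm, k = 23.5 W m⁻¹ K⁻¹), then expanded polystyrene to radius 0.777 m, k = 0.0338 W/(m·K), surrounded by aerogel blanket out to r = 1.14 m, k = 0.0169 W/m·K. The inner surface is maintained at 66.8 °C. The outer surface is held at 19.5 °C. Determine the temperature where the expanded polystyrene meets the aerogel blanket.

T = 34.3 °C

Series thermal resistances, inner to outer:
  R_titanium = (1/0.307 − 1/0.324)/(4πk) = 0.1709/(4π·23.5) = 5.787×10^-4 K/W
  R_expanded polystyrene = (1/0.324 − 1/0.777)/(4πk) = 1.799/(4π·0.0338) = 4.236 K/W
  R_aerogel blanket = (1/0.777 − 1/1.14)/(4πk) = 0.4098/(4π·0.0169) = 1.930 K/W
ΣR = 5.787×10^-4 + 4.236 + 1.930 = 6.167 K/W
Q = ΔT/ΣR = (66.8 °C − 19.5 °C)/6.167 = 7.670 W
From the inner boundary to the expanded polystyrene/aerogel blanket interface, ΣR_partial = 4.237 K/W.
T_interface = T_in − Q·ΣR_partial = 66.8 °C − (7.670)(4.237) = 34.3 °C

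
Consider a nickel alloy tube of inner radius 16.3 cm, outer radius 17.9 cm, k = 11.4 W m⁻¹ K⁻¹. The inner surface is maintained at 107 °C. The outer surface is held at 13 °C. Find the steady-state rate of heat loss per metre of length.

Q' = 71900 W/m

Q' = 2πk·ΔT/ln(r₂/r₁) = 2π × 11.4 × 94 / ln(0.179/0.163) = 71900 W/m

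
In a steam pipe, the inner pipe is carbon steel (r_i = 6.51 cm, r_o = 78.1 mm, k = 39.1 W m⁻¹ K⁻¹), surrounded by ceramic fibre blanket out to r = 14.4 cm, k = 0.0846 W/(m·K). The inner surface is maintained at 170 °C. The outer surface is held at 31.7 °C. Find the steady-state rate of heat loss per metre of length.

Treat each layer as a resistance in series:
  R'_carbon steel = ln(0.0781/0.0651)/(2πk) = 0.1821/(2π·39.1) = 7.411×10^-4 m·K/W
  R'_ceramic fibre blanket = ln(0.144/0.0781)/(2πk) = 0.6118/(2π·0.0846) = 1.151 m·K/W
ΣR = 7.411×10^-4 + 1.151 = 1.152 m·K/W
Q' = ΔT/ΣR = (170 °C − 31.7 °C)/1.152 = 120 W/m

Q' = 120 W/m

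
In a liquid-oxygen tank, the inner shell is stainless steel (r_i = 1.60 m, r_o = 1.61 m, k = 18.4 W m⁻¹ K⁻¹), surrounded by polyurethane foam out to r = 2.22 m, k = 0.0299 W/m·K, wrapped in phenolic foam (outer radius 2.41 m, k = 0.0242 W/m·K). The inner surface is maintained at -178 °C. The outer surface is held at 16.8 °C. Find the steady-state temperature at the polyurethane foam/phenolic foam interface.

Series thermal resistances, inner to outer:
  R_stainless steel = (1/1.60 − 1/1.61)/(4πk) = 0.003882/(4π·18.4) = 1.679×10^-5 K/W
  R_polyurethane foam = (1/1.61 − 1/2.22)/(4πk) = 0.1707/(4π·0.0299) = 0.4542 K/W
  R_phenolic foam = (1/2.22 − 1/2.41)/(4πk) = 0.03551/(4π·0.0242) = 0.1168 K/W
ΣR = 1.679×10^-5 + 0.4542 + 0.1168 = 0.5710 K/W
Q = ΔT/ΣR = (-178 °C − 16.8 °C)/0.5710 = -341.2 W
From the inner boundary to the polyurethane foam/phenolic foam interface, ΣR_partial = 0.4542 K/W.
T_interface = T_in − Q·ΣR_partial = -178 °C − (-341.2)(0.4542) = -23.0 °C

T = -23.0 °C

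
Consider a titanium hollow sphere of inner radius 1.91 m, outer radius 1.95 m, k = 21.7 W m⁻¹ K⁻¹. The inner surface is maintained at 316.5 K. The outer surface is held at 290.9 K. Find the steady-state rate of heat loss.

Q = 4πk·ΔT/(1/r₁ − 1/r₂) = 4π × 21.7 × 25.6 / (1/1.91 − 1/1.95) = 6.50×10^5 W

Q = 650 kW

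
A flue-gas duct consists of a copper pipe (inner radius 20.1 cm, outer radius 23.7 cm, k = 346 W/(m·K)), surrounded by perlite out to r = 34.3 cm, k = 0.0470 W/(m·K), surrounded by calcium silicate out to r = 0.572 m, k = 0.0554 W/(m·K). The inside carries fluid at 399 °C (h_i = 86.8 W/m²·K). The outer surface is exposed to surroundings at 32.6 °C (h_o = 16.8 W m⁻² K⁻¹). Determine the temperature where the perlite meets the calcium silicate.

T = 231 °C

Resistance network (inner→outer):
  R'_conv,in = 1/(2πr h) = 1/(2π·0.201·86.8) = 0.009122 m·K/W
  R'_copper = ln(0.237/0.201)/(2πk) = 0.1648/(2π·346) = 7.578×10^-5 m·K/W
  R'_perlite = ln(0.343/0.237)/(2πk) = 0.3697/(2π·0.0470) = 1.252 m·K/W
  R'_calcium silicate = ln(0.572/0.343)/(2πk) = 0.5114/(2π·0.0554) = 1.469 m·K/W
  R'_conv,out = 1/(2πr h) = 1/(2π·0.572·16.8) = 0.01656 m·K/W
ΣR = 0.009122 + 7.578×10^-5 + 1.252 + 1.469 + 0.01656 = 2.747 m·K/W
Q' = ΔT/ΣR = (399 °C − 32.6 °C)/2.747 = 133.4 W/m
From the inner boundary to the perlite/calcium silicate interface, ΣR_partial = 1.261 m·K/W.
T_interface = T_in − Q'·ΣR_partial = 399 °C − (133.4)(1.261) = 231 °C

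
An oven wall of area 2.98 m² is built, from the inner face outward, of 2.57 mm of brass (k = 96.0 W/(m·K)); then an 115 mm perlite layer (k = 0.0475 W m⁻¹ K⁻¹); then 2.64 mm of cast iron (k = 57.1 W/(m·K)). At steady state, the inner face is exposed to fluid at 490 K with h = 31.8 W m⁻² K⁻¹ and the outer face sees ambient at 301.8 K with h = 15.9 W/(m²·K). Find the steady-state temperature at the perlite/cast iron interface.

Resistance network (inner→outer):
  R_conv,in = 1/(hA) = 1/(31.8·2.98) = 0.01055 K/W
  R_brass = L/(kA) = 0.00257/(96.0·2.98) = 8.984×10^-6 K/W
  R_perlite = L/(kA) = 0.115/(0.0475·2.98) = 0.8124 K/W
  R_cast iron = L/(kA) = 0.00264/(57.1·2.98) = 1.551×10^-5 K/W
  R_conv,out = 1/(hA) = 1/(15.9·2.98) = 0.02111 K/W
ΣR = 0.01055 + 8.984×10^-6 + 0.8124 + 1.551×10^-5 + 0.02111 = 0.8441 K/W
Q = ΔT/ΣR = (490 K − 301.8 K)/0.8441 = 223.0 W
From the inner boundary to the perlite/cast iron interface, ΣR_partial = 0.8230 K/W.
T_interface = T_in − Q·ΣR_partial = 490 K − (223.0)(0.8230) = 306.5 K

T = 306.5 K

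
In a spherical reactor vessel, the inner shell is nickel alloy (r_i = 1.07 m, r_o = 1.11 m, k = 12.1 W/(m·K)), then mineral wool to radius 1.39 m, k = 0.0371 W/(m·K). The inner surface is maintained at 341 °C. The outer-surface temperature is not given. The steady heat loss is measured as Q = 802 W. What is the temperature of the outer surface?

T_out = 28.6 °C

Sum the resistances:
  R_nickel alloy = (1/1.07 − 1/1.11)/(4πk) = 0.03368/(4π·12.1) = 2.215×10^-4 K/W
  R_mineral wool = (1/1.11 − 1/1.39)/(4πk) = 0.1815/(4π·0.0371) = 0.3893 K/W
ΣR = 0.3895 K/W
ΔT = Q·ΣR = 802 × 0.3895 = 312.4 K
Heat flows outward, so T_out = T_in − ΔT = 341 − 312.4 = 28.6 °C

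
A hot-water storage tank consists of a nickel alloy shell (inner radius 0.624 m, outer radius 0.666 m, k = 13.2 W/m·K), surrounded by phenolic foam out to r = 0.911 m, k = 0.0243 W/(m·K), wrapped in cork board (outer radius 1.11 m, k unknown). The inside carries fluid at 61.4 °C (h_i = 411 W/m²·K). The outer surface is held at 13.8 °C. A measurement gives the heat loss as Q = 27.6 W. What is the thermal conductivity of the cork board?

ΣR = ΔT/Q = |61.4 − 13.8|/27.6 = 1.725 K/W
Known resistances:
  R_conv,in = 1/(4πr²h) = 1/(4π·0.624²·411) = 4.973×10^-4 K/W
  R_nickel alloy = (1/0.624 − 1/0.666)/(4πk) = 0.1011/(4π·13.2) = 6.093×10^-4 K/W
  R_phenolic foam = (1/0.666 − 1/0.911)/(4πk) = 0.4038/(4π·0.0243) = 1.322 K/W
R_cork board = ΣR − ΣR_known = 1.725 − 1.323 = 0.4020 K/W
(1/r₁−1/r₂)/(4πk) = 0.4020 ⇒ k = 0.1968/(4π·0.4020) = 0.0390 W/m·K

k = 0.0390 W/m·K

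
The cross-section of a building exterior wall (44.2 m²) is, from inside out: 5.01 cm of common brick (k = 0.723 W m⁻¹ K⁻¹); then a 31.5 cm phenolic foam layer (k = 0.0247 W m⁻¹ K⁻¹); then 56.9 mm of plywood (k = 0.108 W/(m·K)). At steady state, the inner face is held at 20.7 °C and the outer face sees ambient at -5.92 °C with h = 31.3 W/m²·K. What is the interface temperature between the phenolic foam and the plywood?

Series thermal resistances, inner to outer:
  R_common brick = L/(kA) = 0.0501/(0.723·44.2) = 0.001568 K/W
  R_phenolic foam = L/(kA) = 0.315/(0.0247·44.2) = 0.2885 K/W
  R_plywood = L/(kA) = 0.0569/(0.108·44.2) = 0.01192 K/W
  R_conv,out = 1/(hA) = 1/(31.3·44.2) = 7.228×10^-4 K/W
ΣR = 0.001568 + 0.2885 + 0.01192 + 7.228×10^-4 = 0.3027 K/W
Q = ΔT/ΣR = (20.7 °C − -5.92 °C)/0.3027 = 87.94 W
From the inner boundary to the phenolic foam/plywood interface, ΣR_partial = 0.2901 K/W.
T_interface = T_in − Q·ΣR_partial = 20.7 °C − (87.94)(0.2901) = -4.81 °C

T = -4.81 °C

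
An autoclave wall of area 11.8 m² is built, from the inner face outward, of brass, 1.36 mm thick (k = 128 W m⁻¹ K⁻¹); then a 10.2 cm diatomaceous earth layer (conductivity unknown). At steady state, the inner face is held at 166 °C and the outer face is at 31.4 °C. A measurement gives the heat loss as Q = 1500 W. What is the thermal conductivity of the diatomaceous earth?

k = 0.0963 W/m·K

ΣR = ΔT/Q = |166 − 31.4|/1500 = 0.08973 K/W
Known resistances:
  R_brass = L/(kA) = 0.00136/(128·11.8) = 9.004×10^-7 K/W
R_diatomaceous earth = ΣR − ΣR_known = 0.08973 − 9.004×10^-7 = 0.08973 K/W
L/(kA) = 0.08973 ⇒ k = 0.102/(0.08973·11.8) = 0.0963 W/m·K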